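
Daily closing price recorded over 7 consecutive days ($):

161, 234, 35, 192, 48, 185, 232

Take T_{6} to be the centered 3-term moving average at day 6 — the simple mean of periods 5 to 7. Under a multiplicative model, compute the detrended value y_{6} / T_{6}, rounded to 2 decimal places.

Trend T_6 = (48 + 185 + 232) / 3 = 465/3 = 155.0000
Ratio to trend: 185 / 155.0000 = 1.19

1.19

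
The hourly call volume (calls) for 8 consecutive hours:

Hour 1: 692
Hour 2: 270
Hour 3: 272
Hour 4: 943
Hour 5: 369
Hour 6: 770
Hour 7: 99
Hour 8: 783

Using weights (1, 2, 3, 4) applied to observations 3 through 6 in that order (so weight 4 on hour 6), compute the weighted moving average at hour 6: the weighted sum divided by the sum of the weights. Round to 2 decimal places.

634.50

Weighted sum: 1·272 + 2·943 + 3·369 + 4·770 = 272 + 1886 + 1107 + 3080 = 6345
Weight total: 1 + 2 + 3 + 4 = 10
WMA = 6345 / 10 = 634.50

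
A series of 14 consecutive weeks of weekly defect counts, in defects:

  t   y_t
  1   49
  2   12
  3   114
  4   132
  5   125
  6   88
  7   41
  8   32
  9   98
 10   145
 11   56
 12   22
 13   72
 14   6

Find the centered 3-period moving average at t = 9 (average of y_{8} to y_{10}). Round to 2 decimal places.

Sum of periods 8–10: 32 + 98 + 145 = 275
Divide by 3: 275 / 3 = 91.67

91.67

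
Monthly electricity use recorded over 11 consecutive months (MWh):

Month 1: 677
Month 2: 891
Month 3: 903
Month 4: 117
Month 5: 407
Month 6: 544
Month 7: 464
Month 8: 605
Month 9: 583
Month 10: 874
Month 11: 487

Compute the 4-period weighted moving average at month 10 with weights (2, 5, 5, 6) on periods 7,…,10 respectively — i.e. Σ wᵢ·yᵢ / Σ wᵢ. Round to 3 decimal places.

Weighted sum: 2·464 + 5·605 + 5·583 + 6·874 = 928 + 3025 + 2915 + 5244 = 12112
Weight total: 2 + 5 + 5 + 6 = 18
WMA = 12112 / 18 = 672.889

672.889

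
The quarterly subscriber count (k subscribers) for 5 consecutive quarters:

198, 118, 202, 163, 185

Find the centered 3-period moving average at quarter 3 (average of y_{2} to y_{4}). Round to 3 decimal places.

Sum of periods 2–4: 118 + 202 + 163 = 483
Divide by 3: 483 / 3 = 161.000

161.000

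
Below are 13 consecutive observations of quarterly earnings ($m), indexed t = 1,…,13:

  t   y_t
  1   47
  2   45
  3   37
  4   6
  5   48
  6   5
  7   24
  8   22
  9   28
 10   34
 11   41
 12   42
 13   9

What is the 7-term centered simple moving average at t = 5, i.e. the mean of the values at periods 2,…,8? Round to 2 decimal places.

Sum of periods 2–8: 45 + 37 + 6 + 48 + 5 + 24 + 22 = 187
Divide by 7: 187 / 7 = 26.71

26.71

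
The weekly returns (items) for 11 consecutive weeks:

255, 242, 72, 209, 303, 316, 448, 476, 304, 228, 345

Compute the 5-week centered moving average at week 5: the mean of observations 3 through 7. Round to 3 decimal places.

269.600

Sum of periods 3–7: 72 + 209 + 303 + 316 + 448 = 1348
Divide by 5: 1348 / 5 = 269.600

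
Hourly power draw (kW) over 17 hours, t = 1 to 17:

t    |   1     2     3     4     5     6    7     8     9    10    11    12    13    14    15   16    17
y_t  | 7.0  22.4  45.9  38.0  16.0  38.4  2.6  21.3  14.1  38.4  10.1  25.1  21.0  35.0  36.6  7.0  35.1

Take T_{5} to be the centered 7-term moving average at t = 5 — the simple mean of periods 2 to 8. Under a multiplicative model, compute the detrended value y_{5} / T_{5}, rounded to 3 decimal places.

Trend T_5 = (22.4 + 45.9 + 38.0 + 16.0 + 38.4 + 2.6 + 21.3) / 7 = 184.6/7 = 26.37143
Ratio to trend: 16.0 / 26.37143 = 0.607

0.607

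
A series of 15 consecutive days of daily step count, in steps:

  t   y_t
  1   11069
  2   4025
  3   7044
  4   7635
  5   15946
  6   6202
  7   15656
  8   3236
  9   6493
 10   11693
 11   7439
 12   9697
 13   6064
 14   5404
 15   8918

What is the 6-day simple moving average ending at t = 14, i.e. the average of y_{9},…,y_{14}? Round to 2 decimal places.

7798.33

Sum of periods 9–14: 6493 + 11693 + 7439 + 9697 + 6064 + 5404 = 46790
Divide by 6: 46790 / 6 = 7798.33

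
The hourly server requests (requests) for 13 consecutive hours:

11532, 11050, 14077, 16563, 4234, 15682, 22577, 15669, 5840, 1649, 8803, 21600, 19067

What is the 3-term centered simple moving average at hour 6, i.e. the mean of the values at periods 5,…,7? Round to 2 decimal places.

14164.33

Sum of periods 5–7: 4234 + 15682 + 22577 = 42493
Divide by 3: 42493 / 3 = 14164.33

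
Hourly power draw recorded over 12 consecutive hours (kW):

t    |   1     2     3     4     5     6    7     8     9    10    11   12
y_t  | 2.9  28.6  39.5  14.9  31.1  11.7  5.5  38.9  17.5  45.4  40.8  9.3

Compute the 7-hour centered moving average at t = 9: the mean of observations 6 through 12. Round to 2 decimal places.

Sum of periods 6–12: 11.7 + 5.5 + 38.9 + 17.5 + 45.4 + 40.8 + 9.3 = 169.1
Divide by 7: 169.1 / 7 = 24.16

24.16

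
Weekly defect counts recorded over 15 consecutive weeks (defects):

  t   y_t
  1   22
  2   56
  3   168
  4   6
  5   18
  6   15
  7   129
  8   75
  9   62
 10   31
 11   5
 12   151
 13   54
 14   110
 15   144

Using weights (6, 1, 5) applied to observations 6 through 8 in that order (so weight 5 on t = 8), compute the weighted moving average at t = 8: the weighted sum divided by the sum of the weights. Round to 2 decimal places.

Weighted sum: 6·15 + 1·129 + 5·75 = 90 + 129 + 375 = 594
Weight total: 6 + 1 + 5 = 12
WMA = 594 / 12 = 49.50

49.50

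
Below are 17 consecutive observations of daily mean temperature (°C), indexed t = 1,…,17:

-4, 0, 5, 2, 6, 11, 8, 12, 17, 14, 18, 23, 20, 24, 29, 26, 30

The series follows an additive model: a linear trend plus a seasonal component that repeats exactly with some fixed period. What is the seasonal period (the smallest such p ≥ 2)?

First differences y_{t+1} − y_t: 4, 5, -3, 4, 5, -3, 4, 5, …
The difference pattern repeats every 3 terms and not for any smaller step, so p = 3.

3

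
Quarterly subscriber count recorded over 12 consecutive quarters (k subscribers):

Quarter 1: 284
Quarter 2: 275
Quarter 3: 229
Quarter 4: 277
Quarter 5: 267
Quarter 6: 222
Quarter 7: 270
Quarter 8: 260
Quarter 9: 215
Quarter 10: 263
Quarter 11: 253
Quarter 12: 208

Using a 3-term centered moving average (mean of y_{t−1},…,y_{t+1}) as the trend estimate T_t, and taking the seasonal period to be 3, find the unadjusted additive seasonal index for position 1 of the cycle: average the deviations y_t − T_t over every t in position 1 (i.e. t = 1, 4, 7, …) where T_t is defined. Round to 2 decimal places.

Season position 1 occurs at t = 4, 7, 10 (where T_t is defined).
t=4: T_4 = 257.6667; y_4 − T_4 = 277 − 257.6667 = 19.3333
t=7: T_7 = 250.6667; y_7 − T_7 = 270 − 250.6667 = 19.3333
t=10: T_10 = 243.6667; y_10 − T_10 = 263 − 243.6667 = 19.3333
Mean deviation: (19.3333 + 19.3333 + 19.3333) / 3 = 19.33

19.33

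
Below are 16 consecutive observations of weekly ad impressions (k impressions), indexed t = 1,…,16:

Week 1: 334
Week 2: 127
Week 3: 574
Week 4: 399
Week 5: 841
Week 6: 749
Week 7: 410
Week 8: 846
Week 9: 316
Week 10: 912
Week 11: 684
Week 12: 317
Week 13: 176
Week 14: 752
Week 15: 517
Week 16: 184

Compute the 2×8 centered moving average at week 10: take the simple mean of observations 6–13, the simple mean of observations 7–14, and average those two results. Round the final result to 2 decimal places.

Sum over 6–13: 749 + 410 + 846 + 316 + 912 + 684 + 317 + 176 = 4410
Sum over 7–14: 410 + 846 + 316 + 912 + 684 + 317 + 176 + 752 = 4413
CMA at t=10 = (4410 + 4413) / (2·8) = 8823 / 16 = 551.44

551.44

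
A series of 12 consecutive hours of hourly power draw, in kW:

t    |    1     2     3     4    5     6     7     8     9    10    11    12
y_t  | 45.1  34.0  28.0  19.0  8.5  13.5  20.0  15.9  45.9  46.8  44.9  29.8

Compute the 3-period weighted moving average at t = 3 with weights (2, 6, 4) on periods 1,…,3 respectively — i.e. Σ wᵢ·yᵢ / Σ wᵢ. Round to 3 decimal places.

33.850

Weighted sum: 2·45.1 + 6·34.0 + 4·28.0 = 90.2 + 204.0 + 112.0 = 406.2
Weight total: 2 + 6 + 4 = 12
WMA = 406.2 / 12 = 33.850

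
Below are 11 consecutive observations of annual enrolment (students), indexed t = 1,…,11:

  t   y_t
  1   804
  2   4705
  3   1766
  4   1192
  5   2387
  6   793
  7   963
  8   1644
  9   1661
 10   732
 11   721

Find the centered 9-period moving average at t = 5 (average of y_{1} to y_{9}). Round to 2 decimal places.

1768.33

Sum of periods 1–9: 804 + 4705 + 1766 + 1192 + 2387 + 793 + 963 + 1644 + 1661 = 15915
Divide by 9: 15915 / 9 = 1768.33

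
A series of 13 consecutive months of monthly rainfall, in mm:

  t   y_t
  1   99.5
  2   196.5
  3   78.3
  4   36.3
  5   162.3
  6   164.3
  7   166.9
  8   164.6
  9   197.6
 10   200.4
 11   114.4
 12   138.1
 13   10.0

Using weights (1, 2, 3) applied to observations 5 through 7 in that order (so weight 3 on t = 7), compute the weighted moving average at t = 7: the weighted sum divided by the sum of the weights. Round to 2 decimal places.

165.27

Weighted sum: 1·162.3 + 2·164.3 + 3·166.9 = 162.3 + 328.6 + 500.7 = 991.6
Weight total: 1 + 2 + 3 = 6
WMA = 991.6 / 6 = 165.27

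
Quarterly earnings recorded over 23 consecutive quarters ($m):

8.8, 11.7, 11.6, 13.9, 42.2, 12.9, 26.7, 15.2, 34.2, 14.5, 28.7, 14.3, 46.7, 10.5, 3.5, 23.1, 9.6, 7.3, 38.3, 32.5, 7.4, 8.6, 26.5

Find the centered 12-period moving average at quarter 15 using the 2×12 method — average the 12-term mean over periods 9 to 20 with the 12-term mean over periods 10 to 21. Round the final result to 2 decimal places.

20.82

Sum over 9–20: 34.2 + 14.5 + 28.7 + 14.3 + 46.7 + 10.5 + 3.5 + 23.1 + 9.6 + 7.3 + 38.3 + 32.5 = 263.2
Sum over 10–21: 14.5 + 28.7 + 14.3 + 46.7 + 10.5 + 3.5 + 23.1 + 9.6 + 7.3 + 38.3 + 32.5 + 7.4 = 236.4
CMA at t=15 = (263.2 + 236.4) / (2·12) = 499.6 / 24 = 20.82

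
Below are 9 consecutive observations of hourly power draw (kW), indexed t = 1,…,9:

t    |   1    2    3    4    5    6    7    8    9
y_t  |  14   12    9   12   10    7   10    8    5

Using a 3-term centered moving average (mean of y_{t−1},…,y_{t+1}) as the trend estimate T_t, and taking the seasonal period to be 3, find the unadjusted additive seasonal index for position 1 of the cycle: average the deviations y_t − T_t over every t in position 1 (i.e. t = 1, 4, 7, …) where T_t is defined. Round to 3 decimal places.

1.667

Season position 1 occurs at t = 4, 7 (where T_t is defined).
t=4: T_4 = 10.33333; y_4 − T_4 = 12 − 10.33333 = 1.66667
t=7: T_7 = 8.33333; y_7 − T_7 = 10 − 8.33333 = 1.66667
Mean deviation: (1.66667 + 1.66667) / 2 = 1.667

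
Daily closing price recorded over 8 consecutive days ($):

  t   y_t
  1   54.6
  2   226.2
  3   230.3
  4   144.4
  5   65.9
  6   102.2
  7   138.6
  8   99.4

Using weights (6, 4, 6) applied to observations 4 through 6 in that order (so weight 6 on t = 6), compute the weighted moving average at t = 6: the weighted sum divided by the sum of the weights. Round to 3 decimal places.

Weighted sum: 6·144.4 + 4·65.9 + 6·102.2 = 866.4 + 263.6 + 613.2 = 1743.2
Weight total: 6 + 4 + 6 = 16
WMA = 1743.2 / 16 = 108.950

108.950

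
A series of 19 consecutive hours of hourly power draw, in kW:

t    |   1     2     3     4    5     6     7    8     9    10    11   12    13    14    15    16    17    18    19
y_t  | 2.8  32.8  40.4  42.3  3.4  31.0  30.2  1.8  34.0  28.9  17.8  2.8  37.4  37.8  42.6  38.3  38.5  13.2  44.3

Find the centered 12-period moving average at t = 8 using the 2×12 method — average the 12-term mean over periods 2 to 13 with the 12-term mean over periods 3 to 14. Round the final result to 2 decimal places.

25.44

Sum over 2–13: 32.8 + 40.4 + 42.3 + 3.4 + 31.0 + 30.2 + 1.8 + 34.0 + 28.9 + 17.8 + 2.8 + 37.4 = 302.8
Sum over 3–14: 40.4 + 42.3 + 3.4 + 31.0 + 30.2 + 1.8 + 34.0 + 28.9 + 17.8 + 2.8 + 37.4 + 37.8 = 307.8
CMA at t=8 = (302.8 + 307.8) / (2·12) = 610.6 / 24 = 25.44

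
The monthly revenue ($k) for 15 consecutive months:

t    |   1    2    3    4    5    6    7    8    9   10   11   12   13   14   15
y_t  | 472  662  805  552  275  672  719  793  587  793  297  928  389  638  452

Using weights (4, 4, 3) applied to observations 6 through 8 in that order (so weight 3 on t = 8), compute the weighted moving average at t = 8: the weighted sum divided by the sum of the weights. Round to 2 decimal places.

Weighted sum: 4·672 + 4·719 + 3·793 = 2688 + 2876 + 2379 = 7943
Weight total: 4 + 4 + 3 = 11
WMA = 7943 / 11 = 722.09

722.09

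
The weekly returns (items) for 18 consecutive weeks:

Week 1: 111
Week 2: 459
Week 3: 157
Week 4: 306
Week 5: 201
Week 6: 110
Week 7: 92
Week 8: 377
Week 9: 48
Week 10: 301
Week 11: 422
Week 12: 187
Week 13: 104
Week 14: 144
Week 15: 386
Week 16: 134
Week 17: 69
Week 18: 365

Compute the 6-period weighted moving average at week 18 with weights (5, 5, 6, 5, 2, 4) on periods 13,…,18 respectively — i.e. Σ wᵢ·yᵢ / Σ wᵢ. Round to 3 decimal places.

215.704

Weighted sum: 5·104 + 5·144 + 6·386 + 5·134 + 2·69 + 4·365 = 520 + 720 + 2316 + 670 + 138 + 1460 = 5824
Weight total: 5 + 5 + 6 + 5 + 2 + 4 = 27
WMA = 5824 / 27 = 215.704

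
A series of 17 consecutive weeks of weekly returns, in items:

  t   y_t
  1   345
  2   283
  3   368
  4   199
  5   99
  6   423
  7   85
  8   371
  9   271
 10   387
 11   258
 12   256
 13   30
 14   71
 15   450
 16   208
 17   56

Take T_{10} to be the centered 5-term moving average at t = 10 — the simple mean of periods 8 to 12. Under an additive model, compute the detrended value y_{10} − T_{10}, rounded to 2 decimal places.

78.40

Trend T_10 = (371 + 271 + 387 + 258 + 256) / 5 = 1543/5 = 308.6000
Detrended value: 387 − 308.6000 = 78.40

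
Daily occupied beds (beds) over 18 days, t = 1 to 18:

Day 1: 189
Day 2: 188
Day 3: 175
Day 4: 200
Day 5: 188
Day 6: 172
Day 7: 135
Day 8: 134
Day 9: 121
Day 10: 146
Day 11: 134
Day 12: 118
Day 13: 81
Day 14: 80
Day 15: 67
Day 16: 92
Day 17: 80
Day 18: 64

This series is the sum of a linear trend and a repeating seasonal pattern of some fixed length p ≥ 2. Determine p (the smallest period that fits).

6

First differences y_{t+1} − y_t: -1, -13, 25, -12, -16, -37, -1, -13, 25, -12, -16, -37, -1, -13, …
The difference pattern repeats every 6 terms and not for any smaller step, so p = 6.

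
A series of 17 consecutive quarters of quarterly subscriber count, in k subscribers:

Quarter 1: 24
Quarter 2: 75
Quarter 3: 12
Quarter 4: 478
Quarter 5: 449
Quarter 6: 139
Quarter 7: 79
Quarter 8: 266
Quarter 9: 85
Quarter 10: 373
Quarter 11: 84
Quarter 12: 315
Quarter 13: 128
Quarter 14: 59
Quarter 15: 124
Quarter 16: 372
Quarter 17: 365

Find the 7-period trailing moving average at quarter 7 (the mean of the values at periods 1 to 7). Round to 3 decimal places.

179.429

Sum of periods 1–7: 24 + 75 + 12 + 478 + 449 + 139 + 79 = 1256
Divide by 7: 1256 / 7 = 179.429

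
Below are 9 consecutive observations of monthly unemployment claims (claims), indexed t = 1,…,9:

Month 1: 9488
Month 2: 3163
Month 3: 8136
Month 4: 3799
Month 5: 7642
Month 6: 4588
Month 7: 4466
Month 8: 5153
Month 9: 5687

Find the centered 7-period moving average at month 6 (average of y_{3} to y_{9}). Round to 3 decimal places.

5638.714

Sum of periods 3–9: 8136 + 3799 + 7642 + 4588 + 4466 + 5153 + 5687 = 39471
Divide by 7: 39471 / 7 = 5638.714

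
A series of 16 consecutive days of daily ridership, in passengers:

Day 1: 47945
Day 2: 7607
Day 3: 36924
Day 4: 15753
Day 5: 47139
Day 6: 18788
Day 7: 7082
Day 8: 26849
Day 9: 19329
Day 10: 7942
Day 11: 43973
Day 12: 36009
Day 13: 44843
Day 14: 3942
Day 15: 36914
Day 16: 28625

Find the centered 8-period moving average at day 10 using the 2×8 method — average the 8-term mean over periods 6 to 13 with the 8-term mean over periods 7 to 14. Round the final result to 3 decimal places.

24674.000

Sum over 6–13: 18788 + 7082 + 26849 + 19329 + 7942 + 43973 + 36009 + 44843 = 204815
Sum over 7–14: 7082 + 26849 + 19329 + 7942 + 43973 + 36009 + 44843 + 3942 = 189969
CMA at t=10 = (204815 + 189969) / (2·8) = 394784 / 16 = 24674.000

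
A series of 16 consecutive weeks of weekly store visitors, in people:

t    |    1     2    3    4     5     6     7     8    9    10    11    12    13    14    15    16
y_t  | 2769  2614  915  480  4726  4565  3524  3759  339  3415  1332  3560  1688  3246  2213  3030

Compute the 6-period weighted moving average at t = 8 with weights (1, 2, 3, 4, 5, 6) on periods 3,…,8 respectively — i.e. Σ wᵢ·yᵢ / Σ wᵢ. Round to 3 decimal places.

Weighted sum: 1·915 + 2·480 + 3·4726 + 4·4565 + 5·3524 + 6·3759 = 915 + 960 + 14178 + 18260 + 17620 + 22554 = 74487
Weight total: 1 + 2 + 3 + 4 + 5 + 6 = 21
WMA = 74487 / 21 = 3547.000

3547.000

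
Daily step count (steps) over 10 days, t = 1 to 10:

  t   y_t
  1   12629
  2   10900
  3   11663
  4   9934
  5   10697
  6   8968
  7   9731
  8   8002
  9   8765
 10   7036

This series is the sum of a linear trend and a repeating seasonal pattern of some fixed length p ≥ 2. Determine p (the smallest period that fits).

2

First differences y_{t+1} − y_t: -1729, 763, -1729, 763, -1729, 763, …
The difference pattern repeats every 2 terms and not for any smaller step, so p = 2.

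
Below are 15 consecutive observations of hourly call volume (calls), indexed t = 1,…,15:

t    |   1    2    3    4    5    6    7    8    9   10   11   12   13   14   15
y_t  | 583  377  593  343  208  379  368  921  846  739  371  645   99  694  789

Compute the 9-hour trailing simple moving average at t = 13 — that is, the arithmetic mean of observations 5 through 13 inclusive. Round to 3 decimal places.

508.444

Sum of periods 5–13: 208 + 379 + 368 + 921 + 846 + 739 + 371 + 645 + 99 = 4576
Divide by 9: 4576 / 9 = 508.444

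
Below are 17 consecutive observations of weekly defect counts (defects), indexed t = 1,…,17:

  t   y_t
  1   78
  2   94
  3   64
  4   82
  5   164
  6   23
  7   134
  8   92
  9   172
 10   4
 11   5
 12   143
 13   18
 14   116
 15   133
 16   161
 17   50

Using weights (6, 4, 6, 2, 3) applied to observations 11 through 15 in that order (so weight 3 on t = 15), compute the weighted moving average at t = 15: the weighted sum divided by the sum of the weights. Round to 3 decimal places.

Weighted sum: 6·5 + 4·143 + 6·18 + 2·116 + 3·133 = 30 + 572 + 108 + 232 + 399 = 1341
Weight total: 6 + 4 + 6 + 2 + 3 = 21
WMA = 1341 / 21 = 63.857

63.857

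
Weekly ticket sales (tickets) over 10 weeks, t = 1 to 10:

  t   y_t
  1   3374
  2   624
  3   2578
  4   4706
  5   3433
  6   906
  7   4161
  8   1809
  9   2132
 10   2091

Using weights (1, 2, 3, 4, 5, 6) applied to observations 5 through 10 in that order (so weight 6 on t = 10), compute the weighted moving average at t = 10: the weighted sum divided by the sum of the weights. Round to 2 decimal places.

2293.81

Weighted sum: 1·3433 + 2·906 + 3·4161 + 4·1809 + 5·2132 + 6·2091 = 3433 + 1812 + 12483 + 7236 + 10660 + 12546 = 48170
Weight total: 1 + 2 + 3 + 4 + 5 + 6 = 21
WMA = 48170 / 21 = 2293.81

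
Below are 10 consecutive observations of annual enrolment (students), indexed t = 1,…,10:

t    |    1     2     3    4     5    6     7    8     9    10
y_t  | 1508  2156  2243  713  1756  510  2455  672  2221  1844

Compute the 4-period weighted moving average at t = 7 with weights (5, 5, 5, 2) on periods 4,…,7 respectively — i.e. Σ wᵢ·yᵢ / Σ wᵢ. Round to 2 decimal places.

Weighted sum: 5·713 + 5·1756 + 5·510 + 2·2455 = 3565 + 8780 + 2550 + 4910 = 19805
Weight total: 5 + 5 + 5 + 2 = 17
WMA = 19805 / 17 = 1165.00

1165.00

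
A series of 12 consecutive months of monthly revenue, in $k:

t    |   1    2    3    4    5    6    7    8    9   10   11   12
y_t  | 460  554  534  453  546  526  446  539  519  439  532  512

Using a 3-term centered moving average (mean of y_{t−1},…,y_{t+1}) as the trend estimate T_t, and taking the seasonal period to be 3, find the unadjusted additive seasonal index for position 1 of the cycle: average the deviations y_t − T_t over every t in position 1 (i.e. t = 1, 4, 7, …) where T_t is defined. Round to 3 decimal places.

Season position 1 occurs at t = 4, 7, 10 (where T_t is defined).
t=4: T_4 = 511.00000; y_4 − T_4 = 453 − 511.00000 = -58.00000
t=7: T_7 = 503.66667; y_7 − T_7 = 446 − 503.66667 = -57.66667
t=10: T_10 = 496.66667; y_10 − T_10 = 439 − 496.66667 = -57.66667
Mean deviation: (-58.00000 + -57.66667 + -57.66667) / 3 = -57.778

-57.778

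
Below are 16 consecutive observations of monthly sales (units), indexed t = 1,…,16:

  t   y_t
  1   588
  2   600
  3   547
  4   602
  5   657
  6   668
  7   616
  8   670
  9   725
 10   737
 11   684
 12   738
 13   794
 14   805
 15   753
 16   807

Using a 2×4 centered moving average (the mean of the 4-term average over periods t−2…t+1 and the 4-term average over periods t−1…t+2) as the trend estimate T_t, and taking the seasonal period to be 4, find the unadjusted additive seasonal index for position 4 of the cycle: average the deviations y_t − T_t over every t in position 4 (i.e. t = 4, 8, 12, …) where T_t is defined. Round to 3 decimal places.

-8.375

Season position 4 occurs at t = 4, 8, 12 (where T_t is defined).
t=4: T_4 = 610.00000; y_4 − T_4 = 602 − 610.00000 = -8.00000
t=8: T_8 = 678.37500; y_8 − T_8 = 670 − 678.37500 = -8.37500
t=12: T_12 = 746.75000; y_12 − T_12 = 738 − 746.75000 = -8.75000
Mean deviation: (-8.00000 + -8.37500 + -8.75000) / 3 = -8.375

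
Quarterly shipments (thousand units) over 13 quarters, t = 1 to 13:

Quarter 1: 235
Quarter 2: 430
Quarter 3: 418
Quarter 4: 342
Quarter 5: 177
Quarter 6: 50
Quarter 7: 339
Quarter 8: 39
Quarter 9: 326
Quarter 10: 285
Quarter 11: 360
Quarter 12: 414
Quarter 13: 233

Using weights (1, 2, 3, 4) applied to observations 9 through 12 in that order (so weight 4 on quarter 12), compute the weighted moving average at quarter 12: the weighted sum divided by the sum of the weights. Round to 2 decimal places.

363.20

Weighted sum: 1·326 + 2·285 + 3·360 + 4·414 = 326 + 570 + 1080 + 1656 = 3632
Weight total: 1 + 2 + 3 + 4 = 10
WMA = 3632 / 10 = 363.20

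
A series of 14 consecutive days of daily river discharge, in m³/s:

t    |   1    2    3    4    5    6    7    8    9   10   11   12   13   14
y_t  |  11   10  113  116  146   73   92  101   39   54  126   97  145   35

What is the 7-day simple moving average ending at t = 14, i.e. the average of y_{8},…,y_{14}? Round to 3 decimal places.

Sum of periods 8–14: 101 + 39 + 54 + 126 + 97 + 145 + 35 = 597
Divide by 7: 597 / 7 = 85.286

85.286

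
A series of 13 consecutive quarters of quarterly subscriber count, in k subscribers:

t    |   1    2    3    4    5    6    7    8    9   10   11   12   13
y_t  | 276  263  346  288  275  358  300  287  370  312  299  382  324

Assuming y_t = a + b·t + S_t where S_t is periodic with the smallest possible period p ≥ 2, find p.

3

First differences y_{t+1} − y_t: -13, 83, -58, -13, 83, -58, -13, 83, …
The difference pattern repeats every 3 terms and not for any smaller step, so p = 3.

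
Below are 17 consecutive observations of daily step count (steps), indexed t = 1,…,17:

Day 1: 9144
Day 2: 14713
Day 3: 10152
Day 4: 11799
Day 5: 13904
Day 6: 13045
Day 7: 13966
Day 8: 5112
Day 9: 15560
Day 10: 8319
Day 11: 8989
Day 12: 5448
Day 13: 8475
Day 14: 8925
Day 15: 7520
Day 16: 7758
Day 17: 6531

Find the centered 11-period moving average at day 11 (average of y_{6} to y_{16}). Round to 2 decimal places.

Sum of periods 6–16: 13045 + 13966 + 5112 + 15560 + 8319 + 8989 + 5448 + 8475 + 8925 + 7520 + 7758 = 103117
Divide by 11: 103117 / 11 = 9374.27

9374.27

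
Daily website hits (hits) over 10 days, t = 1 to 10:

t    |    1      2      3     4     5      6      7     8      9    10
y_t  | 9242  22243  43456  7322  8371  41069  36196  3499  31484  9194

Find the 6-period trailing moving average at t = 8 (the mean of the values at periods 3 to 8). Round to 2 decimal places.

Sum of periods 3–8: 43456 + 7322 + 8371 + 41069 + 36196 + 3499 = 139913
Divide by 6: 139913 / 6 = 23318.83

23318.83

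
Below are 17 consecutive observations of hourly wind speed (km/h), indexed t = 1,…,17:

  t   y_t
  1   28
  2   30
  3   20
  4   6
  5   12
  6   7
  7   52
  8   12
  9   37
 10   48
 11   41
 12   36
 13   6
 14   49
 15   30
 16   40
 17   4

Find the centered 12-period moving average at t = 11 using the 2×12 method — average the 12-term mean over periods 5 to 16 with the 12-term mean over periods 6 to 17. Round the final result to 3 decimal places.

30.500

Sum over 5–16: 12 + 7 + 52 + 12 + 37 + 48 + 41 + 36 + 6 + 49 + 30 + 40 = 370
Sum over 6–17: 7 + 52 + 12 + 37 + 48 + 41 + 36 + 6 + 49 + 30 + 40 + 4 = 362
CMA at t=11 = (370 + 362) / (2·12) = 732 / 24 = 30.500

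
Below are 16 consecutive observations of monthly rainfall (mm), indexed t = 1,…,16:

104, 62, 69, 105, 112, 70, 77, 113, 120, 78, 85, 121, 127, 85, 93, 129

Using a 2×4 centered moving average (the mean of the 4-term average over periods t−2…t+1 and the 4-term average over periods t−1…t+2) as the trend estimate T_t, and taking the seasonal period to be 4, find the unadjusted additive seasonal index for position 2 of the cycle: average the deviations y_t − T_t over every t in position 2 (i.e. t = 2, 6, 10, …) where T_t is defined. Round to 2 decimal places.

Season position 2 occurs at t = 6, 10, 14 (where T_t is defined).
t=6: T_6 = 92.0000; y_6 − T_6 = 70 − 92.0000 = -22.0000
t=10: T_10 = 100.0000; y_10 − T_10 = 78 − 100.0000 = -22.0000
t=14: T_14 = 107.5000; y_14 − T_14 = 85 − 107.5000 = -22.5000
Mean deviation: (-22.0000 + -22.0000 + -22.5000) / 3 = -22.17

-22.17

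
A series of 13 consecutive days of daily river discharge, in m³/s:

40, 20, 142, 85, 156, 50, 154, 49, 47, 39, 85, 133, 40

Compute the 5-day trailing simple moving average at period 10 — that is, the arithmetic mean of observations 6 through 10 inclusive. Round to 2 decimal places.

Sum of periods 6–10: 50 + 154 + 49 + 47 + 39 = 339
Divide by 5: 339 / 5 = 67.80

67.80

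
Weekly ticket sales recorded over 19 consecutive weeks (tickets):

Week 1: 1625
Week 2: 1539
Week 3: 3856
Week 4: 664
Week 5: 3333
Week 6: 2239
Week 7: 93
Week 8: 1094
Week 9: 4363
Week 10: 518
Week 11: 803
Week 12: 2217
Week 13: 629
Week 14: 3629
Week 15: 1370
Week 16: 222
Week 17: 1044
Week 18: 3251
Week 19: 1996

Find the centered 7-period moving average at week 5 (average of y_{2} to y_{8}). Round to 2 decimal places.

Sum of periods 2–8: 1539 + 3856 + 664 + 3333 + 2239 + 93 + 1094 = 12818
Divide by 7: 12818 / 7 = 1831.14

1831.14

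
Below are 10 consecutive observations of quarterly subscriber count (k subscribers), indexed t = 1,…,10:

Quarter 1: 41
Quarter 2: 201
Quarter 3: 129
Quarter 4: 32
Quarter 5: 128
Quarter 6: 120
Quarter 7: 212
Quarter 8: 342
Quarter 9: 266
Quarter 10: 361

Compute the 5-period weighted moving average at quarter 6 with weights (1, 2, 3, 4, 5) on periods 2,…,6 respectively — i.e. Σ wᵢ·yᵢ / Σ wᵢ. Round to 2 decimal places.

111.13

Weighted sum: 1·201 + 2·129 + 3·32 + 4·128 + 5·120 = 201 + 258 + 96 + 512 + 600 = 1667
Weight total: 1 + 2 + 3 + 4 + 5 = 15
WMA = 1667 / 15 = 111.13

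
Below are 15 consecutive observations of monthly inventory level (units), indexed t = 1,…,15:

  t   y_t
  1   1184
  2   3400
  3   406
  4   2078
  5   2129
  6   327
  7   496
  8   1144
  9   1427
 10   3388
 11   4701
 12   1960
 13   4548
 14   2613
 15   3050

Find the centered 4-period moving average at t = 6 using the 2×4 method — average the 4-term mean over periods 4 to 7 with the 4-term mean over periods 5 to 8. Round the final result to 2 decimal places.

Sum over 4–7: 2078 + 2129 + 327 + 496 = 5030
Sum over 5–8: 2129 + 327 + 496 + 1144 = 4096
CMA at t=6 = (5030 + 4096) / (2·4) = 9126 / 8 = 1140.75

1140.75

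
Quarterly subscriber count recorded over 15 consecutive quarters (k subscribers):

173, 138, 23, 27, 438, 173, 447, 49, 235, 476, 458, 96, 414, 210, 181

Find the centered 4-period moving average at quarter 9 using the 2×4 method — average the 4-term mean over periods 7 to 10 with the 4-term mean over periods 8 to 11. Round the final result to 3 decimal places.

Sum over 7–10: 447 + 49 + 235 + 476 = 1207
Sum over 8–11: 49 + 235 + 476 + 458 = 1218
CMA at t=9 = (1207 + 1218) / (2·4) = 2425 / 8 = 303.125

303.125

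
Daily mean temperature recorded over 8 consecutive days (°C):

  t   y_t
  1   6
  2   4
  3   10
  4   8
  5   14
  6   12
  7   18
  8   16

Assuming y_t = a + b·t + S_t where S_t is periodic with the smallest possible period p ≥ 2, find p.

2

First differences y_{t+1} − y_t: -2, 6, -2, 6, -2, 6, …
The difference pattern repeats every 2 terms and not for any smaller step, so p = 2.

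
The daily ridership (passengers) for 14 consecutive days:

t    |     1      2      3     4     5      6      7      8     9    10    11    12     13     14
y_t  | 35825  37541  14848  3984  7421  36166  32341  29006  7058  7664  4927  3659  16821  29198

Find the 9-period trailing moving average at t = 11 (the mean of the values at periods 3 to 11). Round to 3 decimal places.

15935.000

Sum of periods 3–11: 14848 + 3984 + 7421 + 36166 + 32341 + 29006 + 7058 + 7664 + 4927 = 143415
Divide by 9: 143415 / 9 = 15935.000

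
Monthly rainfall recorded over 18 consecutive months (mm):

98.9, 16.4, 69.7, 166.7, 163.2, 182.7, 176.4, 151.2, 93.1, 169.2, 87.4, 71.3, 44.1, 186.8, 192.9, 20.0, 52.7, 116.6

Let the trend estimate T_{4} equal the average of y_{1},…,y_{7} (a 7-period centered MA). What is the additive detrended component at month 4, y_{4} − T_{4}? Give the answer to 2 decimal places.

Trend T_4 = (98.9 + 16.4 + 69.7 + 166.7 + 163.2 + 182.7 + 176.4) / 7 = 874.0/7 = 124.8571
Detrended value: 166.7 − 124.8571 = 41.84

41.84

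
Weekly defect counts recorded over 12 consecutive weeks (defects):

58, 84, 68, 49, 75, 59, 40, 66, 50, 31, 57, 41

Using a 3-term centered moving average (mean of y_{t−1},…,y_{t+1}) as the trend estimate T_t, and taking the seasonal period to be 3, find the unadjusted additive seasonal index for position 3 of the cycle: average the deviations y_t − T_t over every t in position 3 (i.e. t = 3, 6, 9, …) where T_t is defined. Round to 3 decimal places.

1.000

Season position 3 occurs at t = 3, 6, 9 (where T_t is defined).
t=3: T_3 = 67.00000; y_3 − T_3 = 68 − 67.00000 = 1.00000
t=6: T_6 = 58.00000; y_6 − T_6 = 59 − 58.00000 = 1.00000
t=9: T_9 = 49.00000; y_9 − T_9 = 50 − 49.00000 = 1.00000
Mean deviation: (1.00000 + 1.00000 + 1.00000) / 3 = 1.000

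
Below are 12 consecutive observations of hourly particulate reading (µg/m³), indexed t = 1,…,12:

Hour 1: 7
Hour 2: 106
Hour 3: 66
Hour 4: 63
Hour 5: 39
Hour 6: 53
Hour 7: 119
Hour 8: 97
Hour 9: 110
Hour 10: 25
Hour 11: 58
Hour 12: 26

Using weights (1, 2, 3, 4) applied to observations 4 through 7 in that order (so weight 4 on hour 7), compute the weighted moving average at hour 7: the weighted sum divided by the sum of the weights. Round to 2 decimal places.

77.60

Weighted sum: 1·63 + 2·39 + 3·53 + 4·119 = 63 + 78 + 159 + 476 = 776
Weight total: 1 + 2 + 3 + 4 = 10
WMA = 776 / 10 = 77.60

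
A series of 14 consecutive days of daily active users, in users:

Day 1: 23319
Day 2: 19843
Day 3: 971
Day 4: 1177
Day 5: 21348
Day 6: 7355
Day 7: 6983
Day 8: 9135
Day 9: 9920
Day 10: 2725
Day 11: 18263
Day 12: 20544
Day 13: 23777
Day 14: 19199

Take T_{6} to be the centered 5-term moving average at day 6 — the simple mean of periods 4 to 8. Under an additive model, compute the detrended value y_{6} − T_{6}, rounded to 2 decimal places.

-1844.60

Trend T_6 = (1177 + 21348 + 7355 + 6983 + 9135) / 5 = 45998/5 = 9199.6000
Detrended value: 7355 − 9199.6000 = -1844.60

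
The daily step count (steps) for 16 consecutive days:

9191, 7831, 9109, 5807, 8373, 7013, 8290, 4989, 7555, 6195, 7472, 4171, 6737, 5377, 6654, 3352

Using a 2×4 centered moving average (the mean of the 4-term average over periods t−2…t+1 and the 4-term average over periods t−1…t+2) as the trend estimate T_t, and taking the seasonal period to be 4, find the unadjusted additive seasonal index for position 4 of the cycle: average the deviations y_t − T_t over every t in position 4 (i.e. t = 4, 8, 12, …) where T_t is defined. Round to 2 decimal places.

Season position 4 occurs at t = 4, 8, 12 (where T_t is defined).
t=4: T_4 = 7677.7500; y_4 − T_4 = 5807 − 7677.7500 = -1870.7500
t=8: T_8 = 6859.5000; y_8 − T_8 = 4989 − 6859.5000 = -1870.5000
t=12: T_12 = 6041.5000; y_12 − T_12 = 4171 − 6041.5000 = -1870.5000
Mean deviation: (-1870.7500 + -1870.5000 + -1870.5000) / 3 = -1870.58

-1870.58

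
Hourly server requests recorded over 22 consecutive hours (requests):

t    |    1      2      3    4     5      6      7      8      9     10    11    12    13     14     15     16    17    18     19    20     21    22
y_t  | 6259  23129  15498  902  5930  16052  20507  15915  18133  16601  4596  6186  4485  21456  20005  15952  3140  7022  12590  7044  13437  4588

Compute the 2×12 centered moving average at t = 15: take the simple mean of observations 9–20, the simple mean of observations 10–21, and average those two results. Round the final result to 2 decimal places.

11238.50

Sum over 9–20: 18133 + 16601 + 4596 + 6186 + 4485 + 21456 + 20005 + 15952 + 3140 + 7022 + 12590 + 7044 = 137210
Sum over 10–21: 16601 + 4596 + 6186 + 4485 + 21456 + 20005 + 15952 + 3140 + 7022 + 12590 + 7044 + 13437 = 132514
CMA at t=15 = (137210 + 132514) / (2·12) = 269724 / 24 = 11238.50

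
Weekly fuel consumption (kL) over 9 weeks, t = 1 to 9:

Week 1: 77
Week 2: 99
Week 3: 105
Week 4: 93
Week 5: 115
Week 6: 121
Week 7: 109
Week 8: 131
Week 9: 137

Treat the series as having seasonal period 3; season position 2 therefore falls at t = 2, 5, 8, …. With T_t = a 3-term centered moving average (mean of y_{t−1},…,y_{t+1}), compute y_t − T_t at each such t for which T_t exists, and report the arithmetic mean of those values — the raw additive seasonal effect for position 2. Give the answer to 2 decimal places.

5.33

Season position 2 occurs at t = 2, 5, 8 (where T_t is defined).
t=2: T_2 = 93.6667; y_2 − T_2 = 99 − 93.6667 = 5.3333
t=5: T_5 = 109.6667; y_5 − T_5 = 115 − 109.6667 = 5.3333
t=8: T_8 = 125.6667; y_8 − T_8 = 131 − 125.6667 = 5.3333
Mean deviation: (5.3333 + 5.3333 + 5.3333) / 3 = 5.33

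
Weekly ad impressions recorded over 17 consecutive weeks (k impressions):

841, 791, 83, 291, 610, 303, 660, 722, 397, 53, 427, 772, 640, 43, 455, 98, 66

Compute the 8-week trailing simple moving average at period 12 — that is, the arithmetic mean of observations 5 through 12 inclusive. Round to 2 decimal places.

493.00

Sum of periods 5–12: 610 + 303 + 660 + 722 + 397 + 53 + 427 + 772 = 3944
Divide by 8: 3944 / 8 = 493.00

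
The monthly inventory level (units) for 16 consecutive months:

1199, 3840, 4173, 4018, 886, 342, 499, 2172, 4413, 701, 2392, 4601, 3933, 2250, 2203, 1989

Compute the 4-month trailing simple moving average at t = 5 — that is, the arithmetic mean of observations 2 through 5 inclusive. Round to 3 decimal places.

3229.250

Sum of periods 2–5: 3840 + 4173 + 4018 + 886 = 12917
Divide by 4: 12917 / 4 = 3229.250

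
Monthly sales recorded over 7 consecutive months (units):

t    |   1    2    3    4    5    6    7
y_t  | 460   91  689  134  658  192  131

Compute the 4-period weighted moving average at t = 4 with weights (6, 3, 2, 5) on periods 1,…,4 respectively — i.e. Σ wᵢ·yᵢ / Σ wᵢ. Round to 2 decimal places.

317.56

Weighted sum: 6·460 + 3·91 + 2·689 + 5·134 = 2760 + 273 + 1378 + 670 = 5081
Weight total: 6 + 3 + 2 + 5 = 16
WMA = 5081 / 16 = 317.56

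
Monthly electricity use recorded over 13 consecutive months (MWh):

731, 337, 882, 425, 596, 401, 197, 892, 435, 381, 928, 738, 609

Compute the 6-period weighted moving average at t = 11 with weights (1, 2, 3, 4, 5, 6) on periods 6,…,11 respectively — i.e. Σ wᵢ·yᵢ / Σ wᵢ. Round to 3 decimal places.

604.000

Weighted sum: 1·401 + 2·197 + 3·892 + 4·435 + 5·381 + 6·928 = 401 + 394 + 2676 + 1740 + 1905 + 5568 = 12684
Weight total: 1 + 2 + 3 + 4 + 5 + 6 = 21
WMA = 12684 / 21 = 604.000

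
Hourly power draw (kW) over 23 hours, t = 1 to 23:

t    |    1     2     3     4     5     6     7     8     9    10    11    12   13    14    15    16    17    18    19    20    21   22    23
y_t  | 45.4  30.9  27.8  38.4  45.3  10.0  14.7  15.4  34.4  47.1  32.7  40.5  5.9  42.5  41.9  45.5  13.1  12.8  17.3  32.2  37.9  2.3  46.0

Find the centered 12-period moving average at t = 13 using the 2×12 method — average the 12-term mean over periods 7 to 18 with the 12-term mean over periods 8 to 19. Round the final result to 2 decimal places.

28.98

Sum over 7–18: 14.7 + 15.4 + 34.4 + 47.1 + 32.7 + 40.5 + 5.9 + 42.5 + 41.9 + 45.5 + 13.1 + 12.8 = 346.5
Sum over 8–19: 15.4 + 34.4 + 47.1 + 32.7 + 40.5 + 5.9 + 42.5 + 41.9 + 45.5 + 13.1 + 12.8 + 17.3 = 349.1
CMA at t=13 = (346.5 + 349.1) / (2·12) = 695.6 / 24 = 28.98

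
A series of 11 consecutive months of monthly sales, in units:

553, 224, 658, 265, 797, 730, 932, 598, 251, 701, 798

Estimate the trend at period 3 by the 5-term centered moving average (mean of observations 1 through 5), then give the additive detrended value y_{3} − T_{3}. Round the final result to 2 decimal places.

Trend T_3 = (553 + 224 + 658 + 265 + 797) / 5 = 2497/5 = 499.4000
Detrended value: 658 − 499.4000 = 158.60

158.60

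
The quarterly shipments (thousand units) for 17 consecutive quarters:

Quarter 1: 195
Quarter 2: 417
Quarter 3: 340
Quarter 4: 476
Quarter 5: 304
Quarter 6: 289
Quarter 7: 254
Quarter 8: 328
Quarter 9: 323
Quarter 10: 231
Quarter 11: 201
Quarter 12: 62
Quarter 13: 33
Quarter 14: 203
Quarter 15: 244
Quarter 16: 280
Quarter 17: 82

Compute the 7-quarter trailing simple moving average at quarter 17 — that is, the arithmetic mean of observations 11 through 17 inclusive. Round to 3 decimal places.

157.857

Sum of periods 11–17: 201 + 62 + 33 + 203 + 244 + 280 + 82 = 1105
Divide by 7: 1105 / 7 = 157.857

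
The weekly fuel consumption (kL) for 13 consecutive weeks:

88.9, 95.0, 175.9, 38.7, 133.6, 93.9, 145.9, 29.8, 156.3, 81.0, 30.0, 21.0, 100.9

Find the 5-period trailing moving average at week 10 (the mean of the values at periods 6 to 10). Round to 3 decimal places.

Sum of periods 6–10: 93.9 + 145.9 + 29.8 + 156.3 + 81.0 = 506.9
Divide by 5: 506.9 / 5 = 101.380

101.380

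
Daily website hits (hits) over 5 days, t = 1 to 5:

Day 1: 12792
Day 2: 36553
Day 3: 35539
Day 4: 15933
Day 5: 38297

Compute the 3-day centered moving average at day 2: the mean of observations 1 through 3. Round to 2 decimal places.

Sum of periods 1–3: 12792 + 36553 + 35539 = 84884
Divide by 3: 84884 / 3 = 28294.67

28294.67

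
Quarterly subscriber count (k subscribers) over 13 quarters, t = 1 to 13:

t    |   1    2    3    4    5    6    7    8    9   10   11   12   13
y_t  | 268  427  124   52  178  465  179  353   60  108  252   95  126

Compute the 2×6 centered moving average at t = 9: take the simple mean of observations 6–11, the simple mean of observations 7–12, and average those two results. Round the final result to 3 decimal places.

Sum over 6–11: 465 + 179 + 353 + 60 + 108 + 252 = 1417
Sum over 7–12: 179 + 353 + 60 + 108 + 252 + 95 = 1047
CMA at t=9 = (1417 + 1047) / (2·6) = 2464 / 12 = 205.333

205.333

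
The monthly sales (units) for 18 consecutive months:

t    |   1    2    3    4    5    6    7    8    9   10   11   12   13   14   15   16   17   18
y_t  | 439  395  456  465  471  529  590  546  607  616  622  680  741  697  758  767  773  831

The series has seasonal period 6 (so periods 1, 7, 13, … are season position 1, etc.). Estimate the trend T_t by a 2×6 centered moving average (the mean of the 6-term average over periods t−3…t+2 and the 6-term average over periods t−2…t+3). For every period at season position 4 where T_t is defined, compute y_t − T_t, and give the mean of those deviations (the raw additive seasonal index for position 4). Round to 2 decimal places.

Season position 4 occurs at t = 4, 10 (where T_t is defined).
t=4: T_4 = 471.7500; y_4 − T_4 = 465 − 471.7500 = -6.7500
t=10: T_10 = 622.7500; y_10 − T_10 = 616 − 622.7500 = -6.7500
Mean deviation: (-6.7500 + -6.7500) / 2 = -6.75

-6.75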